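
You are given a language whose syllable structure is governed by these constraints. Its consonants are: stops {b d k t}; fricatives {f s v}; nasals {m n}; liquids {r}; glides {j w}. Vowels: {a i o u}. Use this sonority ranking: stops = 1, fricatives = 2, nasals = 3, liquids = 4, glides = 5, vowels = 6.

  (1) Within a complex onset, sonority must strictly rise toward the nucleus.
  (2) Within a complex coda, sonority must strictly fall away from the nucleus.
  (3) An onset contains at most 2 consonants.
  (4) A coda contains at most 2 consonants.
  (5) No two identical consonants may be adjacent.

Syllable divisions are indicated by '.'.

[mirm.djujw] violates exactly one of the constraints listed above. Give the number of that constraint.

2

[mirm.djujw]: syllable 2 coda /jw/: /j/ (glide, 5) → /w/ (glide, 5) does not fall.
This is a violation of constraint 2: "Within a complex coda, sonority must strictly fall away from the nucleus."
The remaining constraints (1, 3, 4, 5) are satisfied.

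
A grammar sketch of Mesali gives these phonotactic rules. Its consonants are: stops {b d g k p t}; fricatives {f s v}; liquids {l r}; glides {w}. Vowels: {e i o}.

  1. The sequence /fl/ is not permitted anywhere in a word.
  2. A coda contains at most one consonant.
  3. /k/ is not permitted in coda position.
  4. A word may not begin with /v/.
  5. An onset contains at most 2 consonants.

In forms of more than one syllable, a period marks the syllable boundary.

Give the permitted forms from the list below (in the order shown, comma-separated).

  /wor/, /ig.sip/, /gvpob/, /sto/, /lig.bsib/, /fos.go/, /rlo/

/wor/ — σ1 onset /w/, coda /r/ ok → permitted
/ig.sip/ — σ1 onset /∅/, coda /g/ ok; σ2 onset /s/, coda /p/ ok → permitted
/gvpob/ — violates constraint 5: syllable 1 onset /gvp/ has 3 consonants (> 2) → not permitted
/sto/ — σ1 onset /st/ (2C), coda /∅/ ok → permitted
/lig.bsib/ — σ1 onset /l/, coda /g/ ok; σ2 onset /bs/ (2C), coda /b/ ok → permitted
/fos.go/ — σ1 onset /f/, coda /s/ ok; σ2 onset /g/, coda /∅/ ok → permitted
/rlo/ — σ1 onset /rl/ (2C), coda /∅/ ok → permitted

/wor/, /ig.sip/, /sto/, /lig.bsib/, /fos.go/, /rlo/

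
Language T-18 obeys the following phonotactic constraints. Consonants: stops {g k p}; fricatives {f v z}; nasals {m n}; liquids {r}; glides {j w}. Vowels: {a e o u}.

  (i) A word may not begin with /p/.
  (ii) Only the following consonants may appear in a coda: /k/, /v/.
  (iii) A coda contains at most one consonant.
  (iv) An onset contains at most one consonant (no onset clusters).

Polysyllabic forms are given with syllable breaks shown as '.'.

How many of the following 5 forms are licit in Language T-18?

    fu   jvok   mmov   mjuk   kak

2

fu — σ1 onset /f/, coda /∅/ ok → licit
jvok — violates constraint (iv): syllable 1 onset /jv/ has 2 consonants (> 1) → illicit
mmov — violates constraint (iv): syllable 1 onset /mm/ has 2 consonants (> 1) → illicit
mjuk — violates constraint (iv): syllable 1 onset /mj/ has 2 consonants (> 1) → illicit
kak — σ1 onset /k/, coda /k/ ok → licit
Licit: fu, kak → 2.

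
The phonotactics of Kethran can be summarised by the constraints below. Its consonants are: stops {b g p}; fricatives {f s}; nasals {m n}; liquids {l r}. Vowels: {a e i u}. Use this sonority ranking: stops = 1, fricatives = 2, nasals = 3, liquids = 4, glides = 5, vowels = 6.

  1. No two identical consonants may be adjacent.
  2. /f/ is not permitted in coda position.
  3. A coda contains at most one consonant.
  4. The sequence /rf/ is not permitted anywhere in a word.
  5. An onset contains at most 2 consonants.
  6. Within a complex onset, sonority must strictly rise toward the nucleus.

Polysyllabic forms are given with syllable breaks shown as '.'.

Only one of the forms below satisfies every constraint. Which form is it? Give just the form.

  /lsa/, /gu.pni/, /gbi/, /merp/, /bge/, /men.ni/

/lsa/ — violates constraint 6: syllable 1 onset /ls/: /l/ (liquid, 4) → /s/ (fricative, 2) does not rise → ill-formed
/gu.pni/ — σ1 onset /g/, coda /∅/ ok; σ2 onset /pn/ (1→3 rises), coda /∅/ ok → well-formed
/gbi/ — violates constraint 6: syllable 1 onset /gb/: /g/ (stop, 1) → /b/ (stop, 1) does not rise → ill-formed
/merp/ — violates constraint 3: syllable 1 coda /rp/ has 2 consonants (> 1) → ill-formed
/bge/ — violates constraint 6: syllable 1 onset /bg/: /b/ (stop, 1) → /g/ (stop, 1) does not rise → ill-formed
/men.ni/ — violates constraint 1: adjacent identical consonants /nn/ → ill-formed

/gu.pni/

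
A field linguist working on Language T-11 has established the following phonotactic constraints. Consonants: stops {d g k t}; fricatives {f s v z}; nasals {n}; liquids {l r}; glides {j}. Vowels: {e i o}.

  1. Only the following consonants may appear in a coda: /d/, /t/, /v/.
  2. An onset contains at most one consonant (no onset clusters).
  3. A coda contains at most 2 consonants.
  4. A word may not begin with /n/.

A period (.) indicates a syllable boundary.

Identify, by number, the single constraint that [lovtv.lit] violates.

3

[lovtv.lit]: syllable 1 coda /vtv/ has 3 consonants (> 2).
This is a violation of constraint 3: "A coda contains at most 2 consonants."
The remaining constraints (1, 2, 4) are satisfied.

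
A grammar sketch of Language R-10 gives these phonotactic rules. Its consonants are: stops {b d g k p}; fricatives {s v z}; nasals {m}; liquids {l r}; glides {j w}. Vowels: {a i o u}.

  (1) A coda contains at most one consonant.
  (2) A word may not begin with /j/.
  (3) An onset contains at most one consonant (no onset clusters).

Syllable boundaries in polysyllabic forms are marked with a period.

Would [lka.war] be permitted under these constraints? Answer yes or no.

no

[lka.war] — violates constraint 3: syllable 1 onset /lk/ has 2 consonants (> 1) → not permitted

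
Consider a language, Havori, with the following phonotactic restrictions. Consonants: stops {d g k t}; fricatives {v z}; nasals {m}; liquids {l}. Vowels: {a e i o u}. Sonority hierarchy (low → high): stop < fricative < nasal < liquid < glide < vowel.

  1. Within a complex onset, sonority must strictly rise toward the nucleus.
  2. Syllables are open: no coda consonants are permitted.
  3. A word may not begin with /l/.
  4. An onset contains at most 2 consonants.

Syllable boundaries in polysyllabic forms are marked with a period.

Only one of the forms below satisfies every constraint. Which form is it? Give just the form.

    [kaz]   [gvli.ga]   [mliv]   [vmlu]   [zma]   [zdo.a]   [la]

[zma]

[kaz] — violates constraint 2: syllable 1 coda /z/ has 1 consonant (> 0) → ill-formed
[gvli.ga] — violates constraint 4: syllable 1 onset /gvl/ has 3 consonants (> 2) → ill-formed
[mliv] — violates constraint 2: syllable 1 coda /v/ has 1 consonant (> 0) → ill-formed
[vmlu] — violates constraint 4: syllable 1 onset /vml/ has 3 consonants (> 2) → ill-formed
[zma] — σ1 onset /zm/ (2→3 rises), coda /∅/ ok → well-formed
[zdo.a] — violates constraint 1: syllable 1 onset /zd/: /z/ (fricative, 2) → /d/ (stop, 1) does not rise → ill-formed
[la] — violates constraint 3: word begins with /l/ → ill-formed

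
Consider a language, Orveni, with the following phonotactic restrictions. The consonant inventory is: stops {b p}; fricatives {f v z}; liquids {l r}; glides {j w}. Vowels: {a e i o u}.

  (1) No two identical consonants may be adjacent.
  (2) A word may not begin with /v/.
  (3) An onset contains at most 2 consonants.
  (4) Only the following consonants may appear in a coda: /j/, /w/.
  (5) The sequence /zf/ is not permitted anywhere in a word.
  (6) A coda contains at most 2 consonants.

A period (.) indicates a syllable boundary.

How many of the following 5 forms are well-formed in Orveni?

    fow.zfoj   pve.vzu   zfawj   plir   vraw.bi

1

fow.zfoj — violates constraint 5: contains banned sequence /zf/ → ill-formed
pve.vzu — σ1 onset /pv/ (2C), coda /∅/ ok; σ2 onset /vz/ (2C), coda /∅/ ok → well-formed
zfawj — violates constraint 5: contains banned sequence /zf/ → ill-formed
plir — violates constraint 4: syllable 1 coda contains /r/, which is not a licensed coda consonant → ill-formed
vraw.bi — violates constraint 2: word begins with /v/ → ill-formed
Well-formed: pve.vzu → 1.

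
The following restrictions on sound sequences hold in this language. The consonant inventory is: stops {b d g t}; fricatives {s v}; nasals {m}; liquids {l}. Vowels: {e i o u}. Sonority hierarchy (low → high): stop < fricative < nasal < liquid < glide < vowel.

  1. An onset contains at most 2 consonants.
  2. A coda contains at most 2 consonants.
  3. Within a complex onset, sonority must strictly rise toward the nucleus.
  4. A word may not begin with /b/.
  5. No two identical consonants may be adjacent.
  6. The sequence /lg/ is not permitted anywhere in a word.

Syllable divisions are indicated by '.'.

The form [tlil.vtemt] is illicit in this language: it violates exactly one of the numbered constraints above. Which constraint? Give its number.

3

[tlil.vtemt]: syllable 2 onset /vt/: /v/ (fricative, 2) → /t/ (stop, 1) does not rise.
This is a violation of constraint 3: "Within a complex onset, sonority must strictly rise toward the nucleus."
The remaining constraints (1, 2, 4, 5, 6) are satisfied.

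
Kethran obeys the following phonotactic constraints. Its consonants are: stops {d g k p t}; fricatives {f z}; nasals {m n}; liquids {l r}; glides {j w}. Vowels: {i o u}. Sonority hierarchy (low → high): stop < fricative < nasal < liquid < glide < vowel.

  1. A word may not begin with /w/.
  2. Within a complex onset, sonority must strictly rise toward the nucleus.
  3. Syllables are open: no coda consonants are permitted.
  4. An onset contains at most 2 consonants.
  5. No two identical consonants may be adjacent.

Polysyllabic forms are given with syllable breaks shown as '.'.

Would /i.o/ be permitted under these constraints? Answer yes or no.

yes

/i.o/ — σ1 onset /∅/, coda /∅/ ok; σ2 onset /∅/, coda /∅/ ok → permitted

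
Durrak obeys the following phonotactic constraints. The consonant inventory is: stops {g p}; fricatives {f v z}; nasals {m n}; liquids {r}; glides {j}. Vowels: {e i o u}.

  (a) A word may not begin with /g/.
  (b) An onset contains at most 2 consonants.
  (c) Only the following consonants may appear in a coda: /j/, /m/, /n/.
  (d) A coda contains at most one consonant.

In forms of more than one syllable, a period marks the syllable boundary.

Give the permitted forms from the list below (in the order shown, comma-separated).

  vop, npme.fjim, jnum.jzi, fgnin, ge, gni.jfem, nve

jnum.jzi, nve

vop — violates constraint (c): syllable 1 coda contains /p/, which is not a licensed coda consonant → not permitted
npme.fjim — violates constraint (b): syllable 1 onset /npm/ has 3 consonants (> 2) → not permitted
jnum.jzi — σ1 onset /jn/ (2C), coda /m/ ok; σ2 onset /jz/ (2C), coda /∅/ ok → permitted
fgnin — violates constraint (b): syllable 1 onset /fgn/ has 3 consonants (> 2) → not permitted
ge — violates constraint (a): word begins with /g/ → not permitted
gni.jfem — violates constraint (a): word begins with /g/ → not permitted
nve — σ1 onset /nv/ (2C), coda /∅/ ok → permitted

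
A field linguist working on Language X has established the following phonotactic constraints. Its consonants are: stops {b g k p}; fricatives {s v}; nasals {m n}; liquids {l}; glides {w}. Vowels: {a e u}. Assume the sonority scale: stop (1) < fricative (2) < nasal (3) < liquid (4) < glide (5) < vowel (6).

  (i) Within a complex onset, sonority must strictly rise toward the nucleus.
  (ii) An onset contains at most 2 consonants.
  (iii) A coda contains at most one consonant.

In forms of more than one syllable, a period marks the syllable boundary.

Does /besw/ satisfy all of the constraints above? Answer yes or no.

/besw/ — violates constraint (iii): syllable 1 coda /sw/ has 2 consonants (> 1) → ill-formed

no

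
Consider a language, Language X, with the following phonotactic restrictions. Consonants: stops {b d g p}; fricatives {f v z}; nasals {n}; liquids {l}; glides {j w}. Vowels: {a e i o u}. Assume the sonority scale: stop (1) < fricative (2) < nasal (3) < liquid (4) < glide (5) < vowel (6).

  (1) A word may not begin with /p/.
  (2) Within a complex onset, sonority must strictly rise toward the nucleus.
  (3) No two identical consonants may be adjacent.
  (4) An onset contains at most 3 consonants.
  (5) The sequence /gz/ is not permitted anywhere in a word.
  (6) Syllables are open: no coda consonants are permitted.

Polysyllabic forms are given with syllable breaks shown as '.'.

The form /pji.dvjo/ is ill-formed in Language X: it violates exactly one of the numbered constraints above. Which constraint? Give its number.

/pji.dvjo/: word begins with /p/.
This is a violation of constraint 1: "A word may not begin with /p/."
The remaining constraints (2, 3, 4, 5, 6) are satisfied.

1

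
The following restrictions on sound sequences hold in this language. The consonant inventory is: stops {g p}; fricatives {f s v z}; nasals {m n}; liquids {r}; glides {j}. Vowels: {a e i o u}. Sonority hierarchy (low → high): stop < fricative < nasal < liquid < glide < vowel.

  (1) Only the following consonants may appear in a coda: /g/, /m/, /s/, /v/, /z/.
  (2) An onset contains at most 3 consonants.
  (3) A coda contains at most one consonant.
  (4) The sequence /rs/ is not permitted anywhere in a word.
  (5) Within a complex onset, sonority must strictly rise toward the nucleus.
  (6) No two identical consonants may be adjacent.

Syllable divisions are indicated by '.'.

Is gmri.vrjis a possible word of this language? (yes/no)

yes

gmri.vrjis — σ1 onset /gmr/ (1→3→4 rises), coda /∅/ ok; σ2 onset /vrj/ (2→4→5 rises), coda /s/ ok → licit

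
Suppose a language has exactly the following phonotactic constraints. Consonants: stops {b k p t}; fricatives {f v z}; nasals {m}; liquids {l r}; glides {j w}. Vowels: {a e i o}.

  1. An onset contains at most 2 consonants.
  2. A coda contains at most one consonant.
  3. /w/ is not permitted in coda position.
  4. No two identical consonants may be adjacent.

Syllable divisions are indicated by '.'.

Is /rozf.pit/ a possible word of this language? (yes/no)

/rozf.pit/ — violates constraint 2: syllable 1 coda /zf/ has 2 consonants (> 1) → phonotactically illegal

no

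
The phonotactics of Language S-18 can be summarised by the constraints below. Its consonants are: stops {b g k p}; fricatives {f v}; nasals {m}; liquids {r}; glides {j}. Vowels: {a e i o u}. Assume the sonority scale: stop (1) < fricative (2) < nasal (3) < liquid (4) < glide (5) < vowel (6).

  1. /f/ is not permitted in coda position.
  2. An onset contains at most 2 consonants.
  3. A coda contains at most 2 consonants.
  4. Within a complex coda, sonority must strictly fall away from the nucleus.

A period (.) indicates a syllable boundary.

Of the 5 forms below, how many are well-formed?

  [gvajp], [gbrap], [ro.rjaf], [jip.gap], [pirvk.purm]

[gvajp] — σ1 onset /gv/ (2C), coda /jp/ (5→1 falls) ok → well-formed
[gbrap] — violates constraint 2: syllable 1 onset /gbr/ has 3 consonants (> 2) → ill-formed
[ro.rjaf] — violates constraint 1: syllable 2 coda contains /f/ → ill-formed
[jip.gap] — σ1 onset /j/, coda /p/ ok; σ2 onset /g/, coda /p/ ok → well-formed
[pirvk.purm] — violates constraint 3: syllable 1 coda /rvk/ has 3 consonants (> 2) → ill-formed
Well-formed: [gvajp], [jip.gap] → 2.

2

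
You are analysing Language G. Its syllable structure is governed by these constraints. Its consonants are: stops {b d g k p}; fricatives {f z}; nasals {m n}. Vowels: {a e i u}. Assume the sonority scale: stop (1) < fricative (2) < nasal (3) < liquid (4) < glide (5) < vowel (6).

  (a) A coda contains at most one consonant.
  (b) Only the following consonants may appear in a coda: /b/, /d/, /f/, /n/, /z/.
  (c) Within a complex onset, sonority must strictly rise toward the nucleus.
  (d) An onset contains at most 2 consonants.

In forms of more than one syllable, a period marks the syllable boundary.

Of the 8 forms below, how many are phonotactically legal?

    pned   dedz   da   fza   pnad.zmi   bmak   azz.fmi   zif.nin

4

pned — σ1 onset /pn/ (1→3 rises), coda /d/ ok → phonotactically legal
dedz — violates constraint (a): syllable 1 coda /dz/ has 2 consonants (> 1) → phonotactically illegal
da — σ1 onset /d/, coda /∅/ ok → phonotactically legal
fza — violates constraint (c): syllable 1 onset /fz/: /f/ (fricative, 2) → /z/ (fricative, 2) does not rise → phonotactically illegal
pnad.zmi — σ1 onset /pn/ (1→3 rises), coda /d/ ok; σ2 onset /zm/ (2→3 rises), coda /∅/ ok → phonotactically legal
bmak — violates constraint (b): syllable 1 coda contains /k/, which is not a licensed coda consonant → phonotactically illegal
azz.fmi — violates constraint (a): syllable 1 coda /zz/ has 2 consonants (> 1) → phonotactically illegal
zif.nin — σ1 onset /z/, coda /f/ ok; σ2 onset /n/, coda /n/ ok → phonotactically legal
Phonotactically legal: pned, da, pnad.zmi, zif.nin → 4.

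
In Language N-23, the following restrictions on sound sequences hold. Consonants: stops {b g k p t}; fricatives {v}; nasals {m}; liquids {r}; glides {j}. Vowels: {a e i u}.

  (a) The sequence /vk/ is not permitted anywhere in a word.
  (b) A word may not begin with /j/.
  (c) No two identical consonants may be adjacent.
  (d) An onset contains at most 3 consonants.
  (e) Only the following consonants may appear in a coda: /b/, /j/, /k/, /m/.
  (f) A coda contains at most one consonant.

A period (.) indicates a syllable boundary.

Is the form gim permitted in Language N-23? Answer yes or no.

gim — σ1 onset /g/, coda /m/ ok → permitted

yes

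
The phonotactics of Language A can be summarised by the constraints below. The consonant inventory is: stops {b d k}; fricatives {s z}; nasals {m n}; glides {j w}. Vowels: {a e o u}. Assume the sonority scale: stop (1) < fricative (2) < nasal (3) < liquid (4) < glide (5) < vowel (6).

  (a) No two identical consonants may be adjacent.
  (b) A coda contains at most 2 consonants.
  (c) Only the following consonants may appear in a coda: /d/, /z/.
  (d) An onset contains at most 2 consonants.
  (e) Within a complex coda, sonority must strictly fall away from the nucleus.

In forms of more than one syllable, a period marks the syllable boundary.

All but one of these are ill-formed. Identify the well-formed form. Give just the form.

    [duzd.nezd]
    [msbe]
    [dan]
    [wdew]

[duzd.nezd]

[duzd.nezd] — σ1 onset /d/, coda /zd/ (2→1 falls) ok; σ2 onset /n/, coda /zd/ (2→1 falls) ok → well-formed
[msbe] — violates constraint (d): syllable 1 onset /msb/ has 3 consonants (> 2) → ill-formed
[dan] — violates constraint (c): syllable 1 coda contains /n/, which is not a licensed coda consonant → ill-formed
[wdew] — violates constraint (c): syllable 1 coda contains /w/, which is not a licensed coda consonant → ill-formed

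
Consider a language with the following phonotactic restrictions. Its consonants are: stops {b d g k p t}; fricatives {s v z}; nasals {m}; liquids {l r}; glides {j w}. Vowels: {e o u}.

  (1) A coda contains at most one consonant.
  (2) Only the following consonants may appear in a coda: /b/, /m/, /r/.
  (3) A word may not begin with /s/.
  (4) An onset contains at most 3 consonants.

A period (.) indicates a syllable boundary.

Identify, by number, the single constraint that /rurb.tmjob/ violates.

/rurb.tmjob/: syllable 1 coda /rb/ has 2 consonants (> 1).
This is a violation of constraint 1: "A coda contains at most one consonant."
The remaining constraints (2, 3, 4) are satisfied.

1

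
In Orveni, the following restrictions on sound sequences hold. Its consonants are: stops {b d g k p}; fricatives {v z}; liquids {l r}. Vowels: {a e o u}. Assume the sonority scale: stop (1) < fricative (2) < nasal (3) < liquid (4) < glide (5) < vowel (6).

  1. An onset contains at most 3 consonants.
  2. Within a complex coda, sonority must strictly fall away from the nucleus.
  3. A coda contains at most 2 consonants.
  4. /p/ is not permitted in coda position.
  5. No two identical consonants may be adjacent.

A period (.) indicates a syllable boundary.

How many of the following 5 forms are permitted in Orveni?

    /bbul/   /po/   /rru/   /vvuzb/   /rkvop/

1

/bbul/ — violates constraint 5: adjacent identical consonants /bb/ → not permitted
/po/ — σ1 onset /p/, coda /∅/ ok → permitted
/rru/ — violates constraint 5: adjacent identical consonants /rr/ → not permitted
/vvuzb/ — violates constraint 5: adjacent identical consonants /vv/ → not permitted
/rkvop/ — violates constraint 4: syllable 1 coda contains /p/ → not permitted
Permitted: /po/ → 1.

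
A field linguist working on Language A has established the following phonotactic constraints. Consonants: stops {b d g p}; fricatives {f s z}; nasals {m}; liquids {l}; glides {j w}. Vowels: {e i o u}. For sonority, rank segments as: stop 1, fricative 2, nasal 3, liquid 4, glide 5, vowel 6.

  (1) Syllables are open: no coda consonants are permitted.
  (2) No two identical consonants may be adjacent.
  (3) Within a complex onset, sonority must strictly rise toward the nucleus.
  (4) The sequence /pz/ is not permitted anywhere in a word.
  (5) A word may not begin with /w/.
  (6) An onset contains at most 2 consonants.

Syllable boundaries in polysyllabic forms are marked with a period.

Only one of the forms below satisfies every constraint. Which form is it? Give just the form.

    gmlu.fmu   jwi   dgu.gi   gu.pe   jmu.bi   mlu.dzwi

gmlu.fmu — violates constraint 6: syllable 1 onset /gml/ has 3 consonants (> 2) → illicit
jwi — violates constraint 3: syllable 1 onset /jw/: /j/ (glide, 5) → /w/ (glide, 5) does not rise → illicit
dgu.gi — violates constraint 3: syllable 1 onset /dg/: /d/ (stop, 1) → /g/ (stop, 1) does not rise → illicit
gu.pe — σ1 onset /g/, coda /∅/ ok; σ2 onset /p/, coda /∅/ ok → licit
jmu.bi — violates constraint 3: syllable 1 onset /jm/: /j/ (glide, 5) → /m/ (nasal, 3) does not rise → illicit
mlu.dzwi — violates constraint 6: syllable 2 onset /dzw/ has 3 consonants (> 2) → illicit

gu.pe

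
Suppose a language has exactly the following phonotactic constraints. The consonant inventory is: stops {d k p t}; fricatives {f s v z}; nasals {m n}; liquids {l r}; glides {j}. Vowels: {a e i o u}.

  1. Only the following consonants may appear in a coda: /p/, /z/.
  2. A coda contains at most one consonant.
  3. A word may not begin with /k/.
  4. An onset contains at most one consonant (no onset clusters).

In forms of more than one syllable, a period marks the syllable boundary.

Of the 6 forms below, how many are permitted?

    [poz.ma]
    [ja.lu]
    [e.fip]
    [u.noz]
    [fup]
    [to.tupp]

[poz.ma] — σ1 onset /p/, coda /z/ ok; σ2 onset /m/, coda /∅/ ok → permitted
[ja.lu] — σ1 onset /j/, coda /∅/ ok; σ2 onset /l/, coda /∅/ ok → permitted
[e.fip] — σ1 onset /∅/, coda /∅/ ok; σ2 onset /f/, coda /p/ ok → permitted
[u.noz] — σ1 onset /∅/, coda /∅/ ok; σ2 onset /n/, coda /z/ ok → permitted
[fup] — σ1 onset /f/, coda /p/ ok → permitted
[to.tupp] — violates constraint 2: syllable 2 coda /pp/ has 2 consonants (> 1) → not permitted
Permitted: [poz.ma], [ja.lu], [e.fip], [u.noz], [fup] → 5.

5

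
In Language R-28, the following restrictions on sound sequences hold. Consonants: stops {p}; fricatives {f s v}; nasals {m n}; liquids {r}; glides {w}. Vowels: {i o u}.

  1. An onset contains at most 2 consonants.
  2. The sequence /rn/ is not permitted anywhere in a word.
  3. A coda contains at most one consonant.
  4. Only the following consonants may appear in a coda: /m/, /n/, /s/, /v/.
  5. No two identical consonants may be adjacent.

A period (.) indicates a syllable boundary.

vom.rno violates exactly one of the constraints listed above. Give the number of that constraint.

vom.rno: contains banned sequence /rn/.
This is a violation of constraint 2: "The sequence /rn/ is not permitted anywhere in a word."
The remaining constraints (1, 3, 4, 5) are satisfied.

2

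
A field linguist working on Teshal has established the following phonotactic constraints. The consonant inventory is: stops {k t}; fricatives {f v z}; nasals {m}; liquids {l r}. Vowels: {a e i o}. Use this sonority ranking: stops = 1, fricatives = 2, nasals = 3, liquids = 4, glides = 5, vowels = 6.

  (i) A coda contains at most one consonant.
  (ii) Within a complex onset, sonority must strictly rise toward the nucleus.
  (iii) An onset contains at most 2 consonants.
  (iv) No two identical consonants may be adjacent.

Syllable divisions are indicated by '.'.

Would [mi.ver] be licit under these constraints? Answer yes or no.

[mi.ver] — σ1 onset /m/, coda /∅/ ok; σ2 onset /v/, coda /r/ ok → licit

yes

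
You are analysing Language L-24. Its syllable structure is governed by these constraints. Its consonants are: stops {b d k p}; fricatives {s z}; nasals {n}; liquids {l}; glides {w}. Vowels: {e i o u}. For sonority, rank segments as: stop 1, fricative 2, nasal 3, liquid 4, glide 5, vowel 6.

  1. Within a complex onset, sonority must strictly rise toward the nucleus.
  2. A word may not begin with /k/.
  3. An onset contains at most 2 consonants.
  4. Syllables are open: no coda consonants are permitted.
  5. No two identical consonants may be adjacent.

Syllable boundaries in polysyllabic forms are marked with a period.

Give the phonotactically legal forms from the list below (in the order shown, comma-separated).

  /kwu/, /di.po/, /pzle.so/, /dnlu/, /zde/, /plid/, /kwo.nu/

/di.po/

/kwu/ — violates constraint 2: word begins with /k/ → phonotactically illegal
/di.po/ — σ1 onset /d/, coda /∅/ ok; σ2 onset /p/, coda /∅/ ok → phonotactically legal
/pzle.so/ — violates constraint 3: syllable 1 onset /pzl/ has 3 consonants (> 2) → phonotactically illegal
/dnlu/ — violates constraint 3: syllable 1 onset /dnl/ has 3 consonants (> 2) → phonotactically illegal
/zde/ — violates constraint 1: syllable 1 onset /zd/: /z/ (fricative, 2) → /d/ (stop, 1) does not rise → phonotactically illegal
/plid/ — violates constraint 4: syllable 1 coda /d/ has 1 consonant (> 0) → phonotactically illegal
/kwo.nu/ — violates constraint 2: word begins with /k/ → phonotactically illegal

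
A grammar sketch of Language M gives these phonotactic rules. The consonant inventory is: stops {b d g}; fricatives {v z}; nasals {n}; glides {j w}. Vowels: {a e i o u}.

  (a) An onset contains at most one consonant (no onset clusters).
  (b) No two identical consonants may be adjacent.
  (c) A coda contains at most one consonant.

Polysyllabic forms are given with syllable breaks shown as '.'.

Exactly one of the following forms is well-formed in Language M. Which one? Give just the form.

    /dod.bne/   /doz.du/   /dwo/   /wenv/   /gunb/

/doz.du/

/dod.bne/ — violates constraint (a): syllable 2 onset /bn/ has 2 consonants (> 1) → ill-formed
/doz.du/ — σ1 onset /d/, coda /z/ ok; σ2 onset /d/, coda /∅/ ok → well-formed
/dwo/ — violates constraint (a): syllable 1 onset /dw/ has 2 consonants (> 1) → ill-formed
/wenv/ — violates constraint (c): syllable 1 coda /nv/ has 2 consonants (> 1) → ill-formed
/gunb/ — violates constraint (c): syllable 1 coda /nb/ has 2 consonants (> 1) → ill-formed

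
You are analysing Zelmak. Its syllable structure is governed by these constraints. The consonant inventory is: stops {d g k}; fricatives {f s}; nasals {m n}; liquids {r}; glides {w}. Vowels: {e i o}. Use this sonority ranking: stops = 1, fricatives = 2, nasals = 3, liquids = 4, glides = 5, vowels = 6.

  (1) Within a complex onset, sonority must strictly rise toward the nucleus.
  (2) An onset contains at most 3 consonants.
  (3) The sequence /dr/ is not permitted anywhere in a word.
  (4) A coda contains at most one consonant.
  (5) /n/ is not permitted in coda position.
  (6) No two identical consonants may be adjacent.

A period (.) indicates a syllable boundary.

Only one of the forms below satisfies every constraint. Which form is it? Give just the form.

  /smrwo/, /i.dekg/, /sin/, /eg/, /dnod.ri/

/smrwo/ — violates constraint 2: syllable 1 onset /smrw/ has 4 consonants (> 3) → phonotactically illegal
/i.dekg/ — violates constraint 4: syllable 2 coda /kg/ has 2 consonants (> 1) → phonotactically illegal
/sin/ — violates constraint 5: syllable 1 coda contains /n/ → phonotactically illegal
/eg/ — σ1 onset /∅/, coda /g/ ok → phonotactically legal
/dnod.ri/ — violates constraint 3: contains banned sequence /dr/ → phonotactically illegal

/eg/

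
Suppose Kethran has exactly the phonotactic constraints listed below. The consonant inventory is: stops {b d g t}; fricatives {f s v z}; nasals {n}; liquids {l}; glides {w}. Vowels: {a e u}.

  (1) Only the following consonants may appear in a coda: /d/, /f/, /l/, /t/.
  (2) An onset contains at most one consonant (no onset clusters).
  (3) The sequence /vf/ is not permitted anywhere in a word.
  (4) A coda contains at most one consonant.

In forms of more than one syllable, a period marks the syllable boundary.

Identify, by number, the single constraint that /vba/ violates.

/vba/: syllable 1 onset /vb/ has 2 consonants (> 1).
This is a violation of constraint 2: "An onset contains at most one consonant (no onset clusters)."
The remaining constraints (1, 3, 4) are satisfied.

2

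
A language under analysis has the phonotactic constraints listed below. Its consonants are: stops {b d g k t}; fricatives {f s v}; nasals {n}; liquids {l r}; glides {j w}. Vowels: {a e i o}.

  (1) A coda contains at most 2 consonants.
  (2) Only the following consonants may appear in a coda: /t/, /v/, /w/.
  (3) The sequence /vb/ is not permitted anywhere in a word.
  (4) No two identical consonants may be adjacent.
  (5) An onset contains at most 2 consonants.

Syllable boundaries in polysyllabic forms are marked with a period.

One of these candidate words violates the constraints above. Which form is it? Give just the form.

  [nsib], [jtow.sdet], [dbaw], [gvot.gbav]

[nsib] — violates constraint 2: syllable 1 coda contains /b/, which is not a licensed coda consonant → ill-formed
[jtow.sdet] — σ1 onset /jt/ (2C), coda /w/ ok; σ2 onset /sd/ (2C), coda /t/ ok → well-formed
[dbaw] — σ1 onset /db/ (2C), coda /w/ ok → well-formed
[gvot.gbav] — σ1 onset /gv/ (2C), coda /t/ ok; σ2 onset /gb/ (2C), coda /v/ ok → well-formed

[nsib]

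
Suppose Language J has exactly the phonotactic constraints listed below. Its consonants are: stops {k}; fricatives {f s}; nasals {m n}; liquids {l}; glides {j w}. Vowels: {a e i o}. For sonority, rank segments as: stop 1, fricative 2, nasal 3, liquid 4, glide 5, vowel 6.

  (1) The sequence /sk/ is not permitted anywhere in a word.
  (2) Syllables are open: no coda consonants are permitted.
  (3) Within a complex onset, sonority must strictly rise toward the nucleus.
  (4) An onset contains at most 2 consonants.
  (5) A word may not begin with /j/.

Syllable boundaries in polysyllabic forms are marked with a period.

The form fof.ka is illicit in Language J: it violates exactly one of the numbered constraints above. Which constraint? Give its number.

2

fof.ka: syllable 1 coda /f/ has 1 consonant (> 0).
This is a violation of constraint 2: "Syllables are open: no coda consonants are permitted."
The remaining constraints (1, 3, 4, 5) are satisfied.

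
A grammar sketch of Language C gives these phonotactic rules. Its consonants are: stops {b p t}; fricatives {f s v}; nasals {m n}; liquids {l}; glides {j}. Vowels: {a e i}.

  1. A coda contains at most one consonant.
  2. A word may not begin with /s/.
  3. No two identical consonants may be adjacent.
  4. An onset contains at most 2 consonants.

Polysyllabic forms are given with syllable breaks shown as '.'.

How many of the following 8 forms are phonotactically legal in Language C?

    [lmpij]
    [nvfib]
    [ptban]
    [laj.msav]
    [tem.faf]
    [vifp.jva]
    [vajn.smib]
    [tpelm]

[lmpij] — violates constraint 4: syllable 1 onset /lmp/ has 3 consonants (> 2) → phonotactically illegal
[nvfib] — violates constraint 4: syllable 1 onset /nvf/ has 3 consonants (> 2) → phonotactically illegal
[ptban] — violates constraint 4: syllable 1 onset /ptb/ has 3 consonants (> 2) → phonotactically illegal
[laj.msav] — σ1 onset /l/, coda /j/ ok; σ2 onset /ms/ (2C), coda /v/ ok → phonotactically legal
[tem.faf] — σ1 onset /t/, coda /m/ ok; σ2 onset /f/, coda /f/ ok → phonotactically legal
[vifp.jva] — violates constraint 1: syllable 1 coda /fp/ has 2 consonants (> 1) → phonotactically illegal
[vajn.smib] — violates constraint 1: syllable 1 coda /jn/ has 2 consonants (> 1) → phonotactically illegal
[tpelm] — violates constraint 1: syllable 1 coda /lm/ has 2 consonants (> 1) → phonotactically illegal
Phonotactically legal: [laj.msav], [tem.faf] → 2.

2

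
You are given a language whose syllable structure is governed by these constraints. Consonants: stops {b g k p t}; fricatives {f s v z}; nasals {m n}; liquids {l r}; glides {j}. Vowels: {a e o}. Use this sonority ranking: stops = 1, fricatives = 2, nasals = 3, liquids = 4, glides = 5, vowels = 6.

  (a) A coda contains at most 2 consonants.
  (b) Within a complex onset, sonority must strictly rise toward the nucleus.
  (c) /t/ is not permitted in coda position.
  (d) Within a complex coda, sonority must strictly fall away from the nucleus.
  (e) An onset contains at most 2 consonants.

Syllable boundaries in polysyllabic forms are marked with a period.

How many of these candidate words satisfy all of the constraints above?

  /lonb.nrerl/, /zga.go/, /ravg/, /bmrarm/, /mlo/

2

/lonb.nrerl/ — violates constraint (d): syllable 2 coda /rl/: /r/ (liquid, 4) → /l/ (liquid, 4) does not fall → not permitted
/zga.go/ — violates constraint (b): syllable 1 onset /zg/: /z/ (fricative, 2) → /g/ (stop, 1) does not rise → not permitted
/ravg/ — σ1 onset /r/, coda /vg/ (2→1 falls) ok → permitted
/bmrarm/ — violates constraint (e): syllable 1 onset /bmr/ has 3 consonants (> 2) → not permitted
/mlo/ — σ1 onset /ml/ (3→4 rises), coda /∅/ ok → permitted
Permitted: /ravg/, /mlo/ → 2.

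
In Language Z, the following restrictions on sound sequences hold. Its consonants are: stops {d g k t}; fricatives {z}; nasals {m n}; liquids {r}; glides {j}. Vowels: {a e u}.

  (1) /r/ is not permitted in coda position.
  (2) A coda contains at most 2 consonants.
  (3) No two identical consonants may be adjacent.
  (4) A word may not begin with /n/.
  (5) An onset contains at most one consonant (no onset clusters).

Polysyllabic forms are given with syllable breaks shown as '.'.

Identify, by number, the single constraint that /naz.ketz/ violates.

/naz.ketz/: word begins with /n/.
This is a violation of constraint 4: "A word may not begin with /n/."
The remaining constraints (1, 2, 3, 5) are satisfied.

4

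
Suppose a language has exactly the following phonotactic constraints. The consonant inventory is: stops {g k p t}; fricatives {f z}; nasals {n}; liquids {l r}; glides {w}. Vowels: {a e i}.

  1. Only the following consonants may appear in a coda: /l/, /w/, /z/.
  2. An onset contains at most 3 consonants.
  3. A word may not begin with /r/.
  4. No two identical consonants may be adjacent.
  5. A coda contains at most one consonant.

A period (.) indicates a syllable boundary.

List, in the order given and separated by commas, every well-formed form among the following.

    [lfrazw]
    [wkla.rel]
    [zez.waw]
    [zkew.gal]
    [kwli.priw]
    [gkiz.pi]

[wkla.rel], [zez.waw], [zkew.gal], [kwli.priw], [gkiz.pi]

[lfrazw] — violates constraint 5: syllable 1 coda /zw/ has 2 consonants (> 1) → ill-formed
[wkla.rel] — σ1 onset /wkl/ (3C), coda /∅/ ok; σ2 onset /r/, coda /l/ ok → well-formed
[zez.waw] — σ1 onset /z/, coda /z/ ok; σ2 onset /w/, coda /w/ ok → well-formed
[zkew.gal] — σ1 onset /zk/ (2C), coda /w/ ok; σ2 onset /g/, coda /l/ ok → well-formed
[kwli.priw] — σ1 onset /kwl/ (3C), coda /∅/ ok; σ2 onset /pr/ (2C), coda /w/ ok → well-formed
[gkiz.pi] — σ1 onset /gk/ (2C), coda /z/ ok; σ2 onset /p/, coda /∅/ ok → well-formed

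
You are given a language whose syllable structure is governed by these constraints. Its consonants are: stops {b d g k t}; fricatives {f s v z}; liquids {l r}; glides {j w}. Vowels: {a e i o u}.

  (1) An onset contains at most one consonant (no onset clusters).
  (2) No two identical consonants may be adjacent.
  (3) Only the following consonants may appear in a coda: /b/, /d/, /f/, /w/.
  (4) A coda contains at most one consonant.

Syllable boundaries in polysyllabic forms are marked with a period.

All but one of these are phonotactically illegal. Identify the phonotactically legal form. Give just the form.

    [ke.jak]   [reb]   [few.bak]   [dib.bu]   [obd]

[reb]

[ke.jak] — violates constraint 3: syllable 2 coda contains /k/, which is not a licensed coda consonant → phonotactically illegal
[reb] — σ1 onset /r/, coda /b/ ok → phonotactically legal
[few.bak] — violates constraint 3: syllable 2 coda contains /k/, which is not a licensed coda consonant → phonotactically illegal
[dib.bu] — violates constraint 2: adjacent identical consonants /bb/ → phonotactically illegal
[obd] — violates constraint 4: syllable 1 coda /bd/ has 2 consonants (> 1) → phonotactically illegal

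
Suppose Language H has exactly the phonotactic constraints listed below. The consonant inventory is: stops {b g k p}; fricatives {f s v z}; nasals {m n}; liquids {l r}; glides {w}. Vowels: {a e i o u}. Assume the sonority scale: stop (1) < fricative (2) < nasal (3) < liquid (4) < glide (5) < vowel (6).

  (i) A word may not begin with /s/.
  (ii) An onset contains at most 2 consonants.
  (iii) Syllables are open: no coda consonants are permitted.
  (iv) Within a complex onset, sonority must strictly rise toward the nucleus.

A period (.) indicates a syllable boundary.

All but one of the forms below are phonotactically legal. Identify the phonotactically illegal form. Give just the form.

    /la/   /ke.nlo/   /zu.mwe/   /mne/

/la/ — σ1 onset /l/, coda /∅/ ok → phonotactically legal
/ke.nlo/ — σ1 onset /k/, coda /∅/ ok; σ2 onset /nl/ (3→4 rises), coda /∅/ ok → phonotactically legal
/zu.mwe/ — σ1 onset /z/, coda /∅/ ok; σ2 onset /mw/ (3→5 rises), coda /∅/ ok → phonotactically legal
/mne/ — violates constraint (iv): syllable 1 onset /mn/: /m/ (nasal, 3) → /n/ (nasal, 3) does not rise → phonotactically illegal

/mne/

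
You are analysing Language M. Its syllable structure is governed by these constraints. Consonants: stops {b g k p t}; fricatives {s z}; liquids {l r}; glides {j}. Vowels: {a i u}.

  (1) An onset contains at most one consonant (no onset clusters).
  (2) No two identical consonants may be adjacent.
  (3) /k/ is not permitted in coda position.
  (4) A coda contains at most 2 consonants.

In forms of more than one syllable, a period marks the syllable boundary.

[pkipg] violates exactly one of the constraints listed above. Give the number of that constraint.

1

[pkipg]: syllable 1 onset /pk/ has 2 consonants (> 1).
This is a violation of constraint 1: "An onset contains at most one consonant (no onset clusters)."
The remaining constraints (2, 3, 4) are satisfied.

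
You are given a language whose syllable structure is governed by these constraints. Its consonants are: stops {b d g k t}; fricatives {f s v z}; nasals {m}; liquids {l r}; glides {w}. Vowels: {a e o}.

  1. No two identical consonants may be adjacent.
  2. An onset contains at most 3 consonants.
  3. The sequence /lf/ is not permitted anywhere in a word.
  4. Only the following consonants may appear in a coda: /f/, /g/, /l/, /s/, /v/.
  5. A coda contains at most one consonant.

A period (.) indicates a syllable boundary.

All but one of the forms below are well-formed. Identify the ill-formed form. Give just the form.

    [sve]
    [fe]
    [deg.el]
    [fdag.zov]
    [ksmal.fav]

[sve] — σ1 onset /sv/ (2C), coda /∅/ ok → well-formed
[fe] — σ1 onset /f/, coda /∅/ ok → well-formed
[deg.el] — σ1 onset /d/, coda /g/ ok; σ2 onset /∅/, coda /l/ ok → well-formed
[fdag.zov] — σ1 onset /fd/ (2C), coda /g/ ok; σ2 onset /z/, coda /v/ ok → well-formed
[ksmal.fav] — violates constraint 3: contains banned sequence /lf/ → ill-formed

[ksmal.fav]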